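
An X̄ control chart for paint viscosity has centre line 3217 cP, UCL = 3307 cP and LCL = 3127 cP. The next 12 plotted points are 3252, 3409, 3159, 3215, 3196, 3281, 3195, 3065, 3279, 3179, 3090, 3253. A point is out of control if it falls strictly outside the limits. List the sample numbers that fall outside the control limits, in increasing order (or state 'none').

2, 8, 11

Compare each point to [3127, 3307]: sample 2 = 3409 > UCL; sample 8 = 3065 < LCL; sample 11 = 3090 < LCL.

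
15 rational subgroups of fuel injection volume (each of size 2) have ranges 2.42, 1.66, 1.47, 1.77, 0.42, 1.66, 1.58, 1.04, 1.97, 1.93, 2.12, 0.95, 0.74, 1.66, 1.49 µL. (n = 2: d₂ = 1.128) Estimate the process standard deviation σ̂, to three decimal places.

1.352

R̄ = (2.42 + 1.66 + 1.47 + 1.77 + 0.42 + 1.66 + 1.58 + 1.04 + 1.97 + 1.93 + 2.12 + 0.95 + 0.74 + 1.66 + 1.49) / 15 = 1.5253
σ̂ = R̄ / d₂ = 1.5253 / 1.128 = 1.3522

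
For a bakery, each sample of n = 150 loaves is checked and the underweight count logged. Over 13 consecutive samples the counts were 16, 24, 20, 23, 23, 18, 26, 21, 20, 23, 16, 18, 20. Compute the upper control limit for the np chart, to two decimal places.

33.27

p̄ = Σdᵢ / (k·n) = 268 / (13 × 150) = 0.13744
UCL = np̄ + 3·√(np̄(1−p̄)) = 20.6154 + 3 × √(20.6154×0.86256) = 20.6154 + 3 × 4.2169 = 33.2660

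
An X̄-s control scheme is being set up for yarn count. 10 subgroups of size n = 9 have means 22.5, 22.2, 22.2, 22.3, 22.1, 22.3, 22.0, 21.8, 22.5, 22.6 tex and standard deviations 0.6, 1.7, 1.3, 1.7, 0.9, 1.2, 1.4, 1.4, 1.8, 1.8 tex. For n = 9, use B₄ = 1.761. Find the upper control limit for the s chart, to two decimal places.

2.43

s̄ = (0.6 + 1.7 + 1.3 + 1.7 + 0.9 + 1.2 + 1.4 + 1.4 + 1.8 + 1.8) / 10 = 1.3800
UCL_s = B₄·s̄ = 1.761 × 1.3800 = 2.4302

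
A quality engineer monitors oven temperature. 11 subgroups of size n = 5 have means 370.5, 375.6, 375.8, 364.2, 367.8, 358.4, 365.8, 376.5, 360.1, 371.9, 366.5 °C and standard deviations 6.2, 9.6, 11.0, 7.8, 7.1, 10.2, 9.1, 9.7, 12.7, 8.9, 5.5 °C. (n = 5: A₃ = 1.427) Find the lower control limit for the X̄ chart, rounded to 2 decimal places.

X̄̄ = (370.5 + 375.6 + 375.8 + 364.2 + 367.8 + 358.4 + 365.8 + 376.5 + 360.1 + 371.9 + 366.5) / 11 = 368.4636
s̄ = (6.2 + 9.6 + 11.0 + 7.8 + 7.1 + 10.2 + 9.1 + 9.7 + 12.7 + 8.9 + 5.5) / 11 = 8.8909
LCL = X̄̄ − A₃·s̄ = 368.4636 − 1.427 × 8.8909 = 355.7763

355.78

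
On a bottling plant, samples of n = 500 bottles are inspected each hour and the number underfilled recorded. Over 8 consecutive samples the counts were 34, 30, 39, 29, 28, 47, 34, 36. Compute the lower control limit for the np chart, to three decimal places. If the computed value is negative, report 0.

p̄ = Σdᵢ / (k·n) = 277 / (8 × 500) = 0.06925
LCL = np̄ − 3·√(np̄(1−p̄)) = 34.6250 − 3 × 5.6769 = 17.5943

17.594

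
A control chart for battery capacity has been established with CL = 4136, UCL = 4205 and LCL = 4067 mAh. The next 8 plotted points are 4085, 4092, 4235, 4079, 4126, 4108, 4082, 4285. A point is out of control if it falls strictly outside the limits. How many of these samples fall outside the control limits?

Compare each point to [4067, 4205]: sample 3 = 4235 > UCL; sample 8 = 4285 > UCL.

2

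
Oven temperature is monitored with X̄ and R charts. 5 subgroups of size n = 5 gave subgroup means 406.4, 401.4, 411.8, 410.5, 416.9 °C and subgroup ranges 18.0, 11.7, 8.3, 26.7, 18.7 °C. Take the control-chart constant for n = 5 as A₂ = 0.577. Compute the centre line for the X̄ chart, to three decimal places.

409.400

X̄̄ = (406.4 + 401.4 + 411.8 + 410.5 + 416.9) / 5 = 2047.0000 / 5 = 409.4000
CL = X̄̄ = 409.4000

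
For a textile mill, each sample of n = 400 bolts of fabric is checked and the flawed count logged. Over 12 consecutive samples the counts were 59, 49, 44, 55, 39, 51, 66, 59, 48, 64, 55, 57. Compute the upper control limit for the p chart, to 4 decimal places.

p̄ = Σdᵢ / (k·n) = 646 / (12 × 400) = 0.13458
UCL = p̄ + 3·√(p̄(1−p̄)/n) = 0.13458 + 3 × √(0.13458×0.86542/400) = 0.13458 + 3 × 0.01706 = 0.18578

0.1858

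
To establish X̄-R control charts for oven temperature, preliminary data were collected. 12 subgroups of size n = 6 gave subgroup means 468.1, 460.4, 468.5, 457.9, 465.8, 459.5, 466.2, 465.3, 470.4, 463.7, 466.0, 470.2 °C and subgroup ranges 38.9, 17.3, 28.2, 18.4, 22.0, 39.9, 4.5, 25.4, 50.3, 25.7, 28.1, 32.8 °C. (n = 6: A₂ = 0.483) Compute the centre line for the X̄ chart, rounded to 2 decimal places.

465.17

X̄̄ = (468.1 + 460.4 + 468.5 + 457.9 + 465.8 + 459.5 + 466.2 + 465.3 + 470.4 + 463.7 + 466.0 + 470.2) / 12 = 5582.0000 / 12 = 465.1667
CL = X̄̄ = 465.1667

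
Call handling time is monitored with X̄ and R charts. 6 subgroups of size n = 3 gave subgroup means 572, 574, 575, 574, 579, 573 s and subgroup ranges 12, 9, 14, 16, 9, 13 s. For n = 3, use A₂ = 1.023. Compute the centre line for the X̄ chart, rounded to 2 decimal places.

574.50

X̄̄ = (572 + 574 + 575 + 574 + 579 + 573) / 6 = 3447.0000 / 6 = 574.5000
CL = X̄̄ = 574.5000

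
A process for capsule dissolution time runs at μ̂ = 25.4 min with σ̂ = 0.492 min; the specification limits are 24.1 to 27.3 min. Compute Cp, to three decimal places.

1.084

Cp = (USL − LSL) / (6σ̂) = (27.3 − 24.1) / (6 × 0.492) = 3.2000 / 2.9520 = 1.0840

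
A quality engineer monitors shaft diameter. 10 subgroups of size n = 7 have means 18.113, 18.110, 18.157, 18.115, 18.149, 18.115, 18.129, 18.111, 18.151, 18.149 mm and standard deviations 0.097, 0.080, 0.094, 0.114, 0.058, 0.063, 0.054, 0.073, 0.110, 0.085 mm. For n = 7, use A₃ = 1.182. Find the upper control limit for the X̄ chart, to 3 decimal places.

18.228

X̄̄ = (18.113 + 18.110 + 18.157 + 18.115 + 18.149 + 18.115 + 18.129 + 18.111 + 18.151 + 18.149) / 10 = 18.1299
s̄ = (0.097 + 0.080 + 0.094 + 0.114 + 0.058 + 0.063 + 0.054 + 0.073 + 0.110 + 0.085) / 10 = 0.0828
UCL = X̄̄ + A₃·s̄ = 18.1299 + 1.182 × 0.0828 = 18.2278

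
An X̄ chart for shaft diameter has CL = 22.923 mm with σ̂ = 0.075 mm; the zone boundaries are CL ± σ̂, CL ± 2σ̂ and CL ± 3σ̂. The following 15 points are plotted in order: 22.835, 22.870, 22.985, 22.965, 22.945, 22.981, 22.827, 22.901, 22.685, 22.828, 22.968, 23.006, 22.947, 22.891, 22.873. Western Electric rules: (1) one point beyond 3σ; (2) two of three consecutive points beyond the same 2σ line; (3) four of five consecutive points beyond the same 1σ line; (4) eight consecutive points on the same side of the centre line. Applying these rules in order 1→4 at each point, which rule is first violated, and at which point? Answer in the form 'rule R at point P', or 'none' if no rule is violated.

rule 1 at point 9

Zone of each point (C = within 1σ̂, B = 1σ̂–2σ̂, A = 2σ̂–3σ̂, * = beyond 3σ̂; sign = side of CL): 1:-B, 2:-C, 3:+C, 4:+C, 5:+C, 6:+C, 7:-B, 8:-C, 9:-*, 10:-B, 11:+C, 12:+B, 13:+C, 14:-C, 15:-C
Rule 1 (one point beyond the 3σ limits) is satisfied at point 9.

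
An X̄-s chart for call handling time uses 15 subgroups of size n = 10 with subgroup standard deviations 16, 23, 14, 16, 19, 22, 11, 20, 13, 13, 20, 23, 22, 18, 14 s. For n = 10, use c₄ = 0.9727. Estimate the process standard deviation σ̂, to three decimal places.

s̄ = (16 + 23 + 14 + 16 + 19 + 22 + 11 + 20 + 13 + 13 + 20 + 23 + 22 + 18 + 14) / 15 = 17.6000
σ̂ = s̄ / c₄ = 17.6000 / 0.9727 = 18.0940

18.094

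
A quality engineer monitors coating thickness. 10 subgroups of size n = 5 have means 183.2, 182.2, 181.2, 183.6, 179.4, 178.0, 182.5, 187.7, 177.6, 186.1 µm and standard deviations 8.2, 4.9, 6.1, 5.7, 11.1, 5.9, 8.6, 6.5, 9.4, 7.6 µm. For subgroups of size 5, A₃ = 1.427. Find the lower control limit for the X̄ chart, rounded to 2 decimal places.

X̄̄ = (183.2 + 182.2 + 181.2 + 183.6 + 179.4 + 178.0 + 182.5 + 187.7 + 177.6 + 186.1) / 10 = 182.1500
s̄ = (8.2 + 4.9 + 6.1 + 5.7 + 11.1 + 5.9 + 8.6 + 6.5 + 9.4 + 7.6) / 10 = 7.4000
LCL = X̄̄ − A₃·s̄ = 182.1500 − 1.427 × 7.4000 = 171.5902

171.59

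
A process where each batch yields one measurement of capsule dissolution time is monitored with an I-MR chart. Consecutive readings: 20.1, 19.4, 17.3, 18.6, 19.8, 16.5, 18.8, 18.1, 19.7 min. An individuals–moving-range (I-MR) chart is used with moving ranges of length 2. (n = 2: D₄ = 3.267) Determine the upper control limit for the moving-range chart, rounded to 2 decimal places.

Moving ranges: 0.7, 2.1, 1.3, 1.2, 3.3, 2.3, 0.7, 1.6; M̄R̄ = 13.2000 / 8 = 1.6500
UCL_MR = D₄·M̄R̄ = 3.267 × 1.6500 = 5.3905

5.39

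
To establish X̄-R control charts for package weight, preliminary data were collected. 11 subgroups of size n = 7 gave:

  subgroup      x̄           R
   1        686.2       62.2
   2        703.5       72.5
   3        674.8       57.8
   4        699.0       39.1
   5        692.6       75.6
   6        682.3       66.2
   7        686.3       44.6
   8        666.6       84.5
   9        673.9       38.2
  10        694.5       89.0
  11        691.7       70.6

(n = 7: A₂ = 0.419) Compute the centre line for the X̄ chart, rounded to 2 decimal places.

X̄̄ = (686.2 + 703.5 + 674.8 + 699.0 + 692.6 + 682.3 + 686.3 + 666.6 + 673.9 + 694.5 + 691.7) / 11 = 7551.4000 / 11 = 686.4909
CL = X̄̄ = 686.4909

686.49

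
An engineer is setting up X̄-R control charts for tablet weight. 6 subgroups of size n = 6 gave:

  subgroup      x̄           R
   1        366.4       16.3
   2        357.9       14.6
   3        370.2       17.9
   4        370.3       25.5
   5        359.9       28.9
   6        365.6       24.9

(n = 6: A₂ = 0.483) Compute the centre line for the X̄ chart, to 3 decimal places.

365.050

X̄̄ = (366.4 + 357.9 + 370.2 + 370.3 + 359.9 + 365.6) / 6 = 2190.3000 / 6 = 365.0500
CL = X̄̄ = 365.0500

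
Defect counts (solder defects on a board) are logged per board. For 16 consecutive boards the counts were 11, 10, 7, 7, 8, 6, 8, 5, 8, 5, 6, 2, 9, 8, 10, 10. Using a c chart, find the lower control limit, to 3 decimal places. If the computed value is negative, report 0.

0.000

c̄ = (11 + 10 + 7 + 7 + 8 + 6 + 8 + 5 + 8 + 5 + 6 + 2 + 9 + 8 + 10 + 10) / 16 = 120 / 16 = 7.5000
LCL = c̄ − 3√c̄ = 7.5000 − 3 × 2.7386 = -0.7158 → 0 (cannot be negative)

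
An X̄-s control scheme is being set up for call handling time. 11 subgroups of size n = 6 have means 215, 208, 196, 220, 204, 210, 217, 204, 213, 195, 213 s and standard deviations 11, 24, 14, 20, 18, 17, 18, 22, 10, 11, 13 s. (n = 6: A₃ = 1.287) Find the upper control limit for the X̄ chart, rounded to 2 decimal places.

229.46

X̄̄ = (215 + 208 + 196 + 220 + 204 + 210 + 217 + 204 + 213 + 195 + 213) / 11 = 208.6364
s̄ = (11 + 24 + 14 + 20 + 18 + 17 + 18 + 22 + 10 + 11 + 13) / 11 = 16.1818
UCL = X̄̄ + A₃·s̄ = 208.6364 + 1.287 × 16.1818 = 229.4624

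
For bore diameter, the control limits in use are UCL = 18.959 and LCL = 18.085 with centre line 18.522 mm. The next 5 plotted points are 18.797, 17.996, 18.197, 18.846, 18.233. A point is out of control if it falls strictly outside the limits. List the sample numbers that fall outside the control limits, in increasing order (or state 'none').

Compare each point to [18.085, 18.959]: sample 2 = 17.996 < LCL.

2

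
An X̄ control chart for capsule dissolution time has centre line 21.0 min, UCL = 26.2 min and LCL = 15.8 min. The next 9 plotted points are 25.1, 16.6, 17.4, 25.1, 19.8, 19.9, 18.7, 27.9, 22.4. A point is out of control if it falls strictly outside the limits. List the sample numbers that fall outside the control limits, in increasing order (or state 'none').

Compare each point to [15.8, 26.2]: sample 8 = 27.9 > UCL.

8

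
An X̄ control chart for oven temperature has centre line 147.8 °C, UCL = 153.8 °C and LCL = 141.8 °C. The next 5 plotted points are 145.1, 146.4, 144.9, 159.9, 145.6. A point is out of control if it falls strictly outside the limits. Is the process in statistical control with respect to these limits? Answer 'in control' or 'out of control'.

Compare each point to [141.8, 153.8]: sample 4 = 159.9 > UCL.

out of control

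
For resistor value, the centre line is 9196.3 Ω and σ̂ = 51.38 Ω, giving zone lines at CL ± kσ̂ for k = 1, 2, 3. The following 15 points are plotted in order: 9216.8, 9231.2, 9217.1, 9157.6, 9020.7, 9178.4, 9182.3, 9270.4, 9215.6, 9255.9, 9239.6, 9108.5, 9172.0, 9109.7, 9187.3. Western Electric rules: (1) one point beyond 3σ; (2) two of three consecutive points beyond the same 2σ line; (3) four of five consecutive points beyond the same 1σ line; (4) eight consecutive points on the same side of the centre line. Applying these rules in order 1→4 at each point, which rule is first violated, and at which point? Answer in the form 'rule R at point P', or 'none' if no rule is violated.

rule 1 at point 5

Zone of each point (C = within 1σ̂, B = 1σ̂–2σ̂, A = 2σ̂–3σ̂, * = beyond 3σ̂; sign = side of CL): 1:+C, 2:+C, 3:+C, 4:-C, 5:-*, 6:-C, 7:-C, 8:+B, 9:+C, 10:+B, 11:+C, 12:-B, 13:-C, 14:-B, 15:-C
Rule 1 (one point beyond the 3σ limits) is satisfied at point 5.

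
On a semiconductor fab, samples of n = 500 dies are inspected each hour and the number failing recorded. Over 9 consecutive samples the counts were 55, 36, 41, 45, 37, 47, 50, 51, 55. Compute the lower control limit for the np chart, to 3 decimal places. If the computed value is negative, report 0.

26.882

p̄ = Σdᵢ / (k·n) = 417 / (9 × 500) = 0.09267
LCL = np̄ − 3·√(np̄(1−p̄)) = 46.3333 − 3 × 6.4838 = 26.8819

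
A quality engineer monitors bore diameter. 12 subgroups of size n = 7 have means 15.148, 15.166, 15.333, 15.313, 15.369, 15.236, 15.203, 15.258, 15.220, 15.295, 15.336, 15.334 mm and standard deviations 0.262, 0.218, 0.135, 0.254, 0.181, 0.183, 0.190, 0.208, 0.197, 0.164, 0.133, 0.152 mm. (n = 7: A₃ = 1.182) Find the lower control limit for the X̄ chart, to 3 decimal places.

X̄̄ = (15.148 + 15.166 + 15.333 + 15.313 + 15.369 + 15.236 + 15.203 + 15.258 + 15.220 + 15.295 + 15.336 + 15.334) / 12 = 15.2676
s̄ = (0.262 + 0.218 + 0.135 + 0.254 + 0.181 + 0.183 + 0.190 + 0.208 + 0.197 + 0.164 + 0.133 + 0.152) / 12 = 0.1898
LCL = X̄̄ − A₃·s̄ = 15.2676 − 1.182 × 0.1898 = 15.0433

15.043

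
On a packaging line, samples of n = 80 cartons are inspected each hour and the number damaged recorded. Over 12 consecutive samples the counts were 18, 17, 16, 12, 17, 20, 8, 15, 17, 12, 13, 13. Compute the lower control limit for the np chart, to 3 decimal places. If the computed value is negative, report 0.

p̄ = Σdᵢ / (k·n) = 178 / (12 × 80) = 0.18542
LCL = np̄ − 3·√(np̄(1−p̄)) = 14.8333 − 3 × 3.4761 = 4.4052

4.405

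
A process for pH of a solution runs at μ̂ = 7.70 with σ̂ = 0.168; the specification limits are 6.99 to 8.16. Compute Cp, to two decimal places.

1.16

Cp = (USL − LSL) / (6σ̂) = (8.16 − 6.99) / (6 × 0.168) = 1.1700 / 1.0080 = 1.1607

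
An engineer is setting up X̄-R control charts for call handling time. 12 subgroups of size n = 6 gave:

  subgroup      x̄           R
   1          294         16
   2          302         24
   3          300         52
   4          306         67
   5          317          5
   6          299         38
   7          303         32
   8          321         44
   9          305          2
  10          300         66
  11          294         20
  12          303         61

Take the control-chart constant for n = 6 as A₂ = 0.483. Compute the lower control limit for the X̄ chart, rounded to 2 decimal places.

X̄̄ = (294 + 302 + 300 + 306 + 317 + 299 + 303 + 321 + 305 + 300 + 294 + 303) / 12 = 3644.0000 / 12 = 303.6667
R̄ = (16 + 24 + 52 + 67 + 5 + 38 + 32 + 44 + 2 + 66 + 20 + 61) / 12 = 427.0000 / 12 = 35.5833
LCL = X̄̄ − A₂·R̄ = 303.6667 − 0.483 × 35.5833 = 286.4799

286.48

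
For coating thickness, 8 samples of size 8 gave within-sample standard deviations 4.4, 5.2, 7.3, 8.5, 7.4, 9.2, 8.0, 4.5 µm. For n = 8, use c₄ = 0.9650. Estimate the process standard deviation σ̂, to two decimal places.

7.06

s̄ = (4.4 + 5.2 + 7.3 + 8.5 + 7.4 + 9.2 + 8.0 + 4.5) / 8 = 6.8125
σ̂ = s̄ / c₄ = 6.8125 / 0.9650 = 7.0596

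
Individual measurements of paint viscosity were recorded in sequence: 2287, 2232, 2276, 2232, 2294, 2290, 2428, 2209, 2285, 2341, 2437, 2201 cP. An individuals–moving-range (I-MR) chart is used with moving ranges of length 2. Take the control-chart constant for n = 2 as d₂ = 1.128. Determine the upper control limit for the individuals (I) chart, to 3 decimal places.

2541.700

X̄ = (2287 + 2232 + 2276 + 2232 + 2294 + 2290 + 2428 + 2209 + 2285 + 2341 + 2437 + 2201) / 12 = 2292.6667
Moving ranges: 55, 44, 44, 62, 4, 138, 219, 76, 56, 96, 236; M̄R̄ = 1030.0000 / 11 = 93.6364
UCL = X̄ + 3·M̄R̄/d₂ = 2292.6667 + 3 × 93.6364 / 1.128 = 2541.6995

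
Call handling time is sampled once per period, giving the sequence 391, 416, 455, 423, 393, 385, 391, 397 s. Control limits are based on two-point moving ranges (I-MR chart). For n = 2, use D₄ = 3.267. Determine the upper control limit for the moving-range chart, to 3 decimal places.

Moving ranges: 25, 39, 32, 30, 8, 6, 6; M̄R̄ = 146.0000 / 7 = 20.8571
UCL_MR = D₄·M̄R̄ = 3.267 × 20.8571 = 68.1403

68.140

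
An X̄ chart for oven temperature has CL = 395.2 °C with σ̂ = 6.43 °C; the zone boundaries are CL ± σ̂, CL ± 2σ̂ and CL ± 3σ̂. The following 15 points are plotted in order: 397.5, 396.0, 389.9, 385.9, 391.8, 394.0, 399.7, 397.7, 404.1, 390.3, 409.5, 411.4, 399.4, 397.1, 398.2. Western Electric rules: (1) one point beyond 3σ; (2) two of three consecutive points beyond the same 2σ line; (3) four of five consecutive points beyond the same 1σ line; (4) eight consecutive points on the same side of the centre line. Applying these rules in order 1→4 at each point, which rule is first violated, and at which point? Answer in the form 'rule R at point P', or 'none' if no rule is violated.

Zone of each point (C = within 1σ̂, B = 1σ̂–2σ̂, A = 2σ̂–3σ̂, * = beyond 3σ̂; sign = side of CL): 1:+C, 2:+C, 3:-C, 4:-B, 5:-C, 6:-C, 7:+C, 8:+C, 9:+B, 10:-C, 11:+A, 12:+A, 13:+C, 14:+C, 15:+C
Rule 2 (two of three consecutive points beyond the same 2σ limit) is satisfied at point 12.

rule 2 at point 12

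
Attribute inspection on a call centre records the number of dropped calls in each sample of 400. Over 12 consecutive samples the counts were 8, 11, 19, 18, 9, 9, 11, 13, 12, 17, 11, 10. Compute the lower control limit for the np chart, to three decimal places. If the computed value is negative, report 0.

1.961

p̄ = Σdᵢ / (k·n) = 148 / (12 × 400) = 0.03083
LCL = np̄ − 3·√(np̄(1−p̄)) = 12.3333 − 3 × 3.4573 = 1.9614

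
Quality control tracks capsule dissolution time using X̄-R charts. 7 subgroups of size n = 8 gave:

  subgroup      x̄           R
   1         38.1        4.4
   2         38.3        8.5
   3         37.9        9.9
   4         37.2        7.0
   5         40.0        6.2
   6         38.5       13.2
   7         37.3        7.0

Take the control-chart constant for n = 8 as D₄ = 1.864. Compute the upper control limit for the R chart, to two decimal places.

14.97

R̄ = (4.4 + 8.5 + 9.9 + 7.0 + 6.2 + 13.2 + 7.0) / 7 = 56.2000 / 7 = 8.0286
UCL_R = D₄·R̄ = 1.864 × 8.0286 = 14.9653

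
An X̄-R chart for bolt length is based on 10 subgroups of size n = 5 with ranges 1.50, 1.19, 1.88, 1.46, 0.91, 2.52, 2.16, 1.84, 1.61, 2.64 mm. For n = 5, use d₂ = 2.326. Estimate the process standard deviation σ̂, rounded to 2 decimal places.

R̄ = (1.50 + 1.19 + 1.88 + 1.46 + 0.91 + 2.52 + 2.16 + 1.84 + 1.61 + 2.64) / 10 = 1.7710
σ̂ = R̄ / d₂ = 1.7710 / 2.326 = 0.7614

0.76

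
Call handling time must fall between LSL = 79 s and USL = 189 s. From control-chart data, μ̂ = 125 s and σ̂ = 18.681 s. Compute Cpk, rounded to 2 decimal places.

0.82

Cpu = (USL − μ̂) / (3σ̂) = (189 − 125) / (3 × 18.681) = 1.1420; Cpl = (μ̂ − LSL) / (3σ̂) = (125 − 79) / (3 × 18.681) = 0.8208; Cpk = min(Cpu, Cpl) = 0.8208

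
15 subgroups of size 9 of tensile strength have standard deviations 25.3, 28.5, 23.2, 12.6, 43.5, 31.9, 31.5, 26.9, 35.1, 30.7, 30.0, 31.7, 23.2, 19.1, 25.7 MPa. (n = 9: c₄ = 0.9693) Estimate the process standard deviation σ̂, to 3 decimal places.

s̄ = (25.3 + 28.5 + 23.2 + 12.6 + 43.5 + 31.9 + 31.5 + 26.9 + 35.1 + 30.7 + 30.0 + 31.7 + 23.2 + 19.1 + 25.7) / 15 = 27.9267
σ̂ = s̄ / c₄ = 27.9267 / 0.9693 = 28.8112

28.811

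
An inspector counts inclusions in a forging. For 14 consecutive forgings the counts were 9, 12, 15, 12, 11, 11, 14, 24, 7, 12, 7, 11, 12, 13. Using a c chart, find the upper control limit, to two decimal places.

c̄ = (9 + 12 + 15 + 12 + 11 + 11 + 14 + 24 + 7 + 12 + 7 + 11 + 12 + 13) / 14 = 170 / 14 = 12.1429
UCL = c̄ + 3√c̄ = 12.1429 + 3 × √12.1429 = 12.1429 + 3 × 3.4847 = 22.5968

22.60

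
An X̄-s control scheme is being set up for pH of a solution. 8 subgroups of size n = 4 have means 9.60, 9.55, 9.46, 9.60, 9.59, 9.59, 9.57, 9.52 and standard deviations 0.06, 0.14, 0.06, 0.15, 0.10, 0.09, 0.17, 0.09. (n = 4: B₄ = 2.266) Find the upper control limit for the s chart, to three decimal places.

0.244

s̄ = (0.06 + 0.14 + 0.06 + 0.15 + 0.10 + 0.09 + 0.17 + 0.09) / 8 = 0.1075
UCL_s = B₄·s̄ = 2.266 × 0.1075 = 0.2436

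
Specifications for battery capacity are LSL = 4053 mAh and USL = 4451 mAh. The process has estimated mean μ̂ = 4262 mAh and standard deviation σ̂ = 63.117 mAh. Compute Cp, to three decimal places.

Cp = (USL − LSL) / (6σ̂) = (4451 − 4053) / (6 × 63.117) = 398.0000 / 378.7020 = 1.0510

1.051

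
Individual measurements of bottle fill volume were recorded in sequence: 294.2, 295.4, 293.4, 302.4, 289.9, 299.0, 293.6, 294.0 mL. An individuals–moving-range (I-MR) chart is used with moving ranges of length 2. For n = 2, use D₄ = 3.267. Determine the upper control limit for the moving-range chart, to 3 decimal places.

18.482

Moving ranges: 1.2, 2.0, 9.0, 12.5, 9.1, 5.4, 0.4; M̄R̄ = 39.6000 / 7 = 5.6571
UCL_MR = D₄·M̄R̄ = 3.267 × 5.6571 = 18.4819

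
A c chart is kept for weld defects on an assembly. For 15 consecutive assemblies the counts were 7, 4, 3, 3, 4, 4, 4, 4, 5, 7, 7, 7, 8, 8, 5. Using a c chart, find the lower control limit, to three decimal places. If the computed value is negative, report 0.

0.000

c̄ = (7 + 4 + 3 + 3 + 4 + 4 + 4 + 4 + 5 + 7 + 7 + 7 + 8 + 8 + 5) / 15 = 80 / 15 = 5.3333
LCL = c̄ − 3√c̄ = 5.3333 − 3 × 2.3094 = -1.5949 → 0 (cannot be negative)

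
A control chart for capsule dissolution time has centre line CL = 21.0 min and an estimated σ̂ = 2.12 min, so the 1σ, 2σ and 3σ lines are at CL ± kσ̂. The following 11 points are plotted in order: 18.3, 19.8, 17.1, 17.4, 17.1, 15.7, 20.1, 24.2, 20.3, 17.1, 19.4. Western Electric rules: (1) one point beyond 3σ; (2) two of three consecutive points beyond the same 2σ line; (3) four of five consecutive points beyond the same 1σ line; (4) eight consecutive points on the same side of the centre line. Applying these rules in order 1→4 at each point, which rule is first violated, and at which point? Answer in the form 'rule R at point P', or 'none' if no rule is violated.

rule 3 at point 5

Zone of each point (C = within 1σ̂, B = 1σ̂–2σ̂, A = 2σ̂–3σ̂, * = beyond 3σ̂; sign = side of CL): 1:-B, 2:-C, 3:-B, 4:-B, 5:-B, 6:-A, 7:-C, 8:+B, 9:-C, 10:-B, 11:-C
Rule 3 (four of five consecutive points beyond the same 1σ limit) is satisfied at point 5.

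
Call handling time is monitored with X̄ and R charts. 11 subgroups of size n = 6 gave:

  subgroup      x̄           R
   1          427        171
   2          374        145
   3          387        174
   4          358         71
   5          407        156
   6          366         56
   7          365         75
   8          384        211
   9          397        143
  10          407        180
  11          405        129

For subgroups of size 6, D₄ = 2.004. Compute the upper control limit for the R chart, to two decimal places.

275.28

R̄ = (171 + 145 + 174 + 71 + 156 + 56 + 75 + 211 + 143 + 180 + 129) / 11 = 1511.0000 / 11 = 137.3636
UCL_R = D₄·R̄ = 2.004 × 137.3636 = 275.2767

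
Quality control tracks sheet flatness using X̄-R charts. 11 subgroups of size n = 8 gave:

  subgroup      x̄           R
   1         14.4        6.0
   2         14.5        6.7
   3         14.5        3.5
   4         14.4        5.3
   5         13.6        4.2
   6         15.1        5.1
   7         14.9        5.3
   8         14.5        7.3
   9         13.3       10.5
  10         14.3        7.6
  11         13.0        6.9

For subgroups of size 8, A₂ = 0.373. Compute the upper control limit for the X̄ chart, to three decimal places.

16.547

X̄̄ = (14.4 + 14.5 + 14.5 + 14.4 + 13.6 + 15.1 + 14.9 + 14.5 + 13.3 + 14.3 + 13.0) / 11 = 156.5000 / 11 = 14.2273
R̄ = (6.0 + 6.7 + 3.5 + 5.3 + 4.2 + 5.1 + 5.3 + 7.3 + 10.5 + 7.6 + 6.9) / 11 = 68.4000 / 11 = 6.2182
UCL = X̄̄ + A₂·R̄ = 14.2273 + 0.373 × 6.2182 = 16.5467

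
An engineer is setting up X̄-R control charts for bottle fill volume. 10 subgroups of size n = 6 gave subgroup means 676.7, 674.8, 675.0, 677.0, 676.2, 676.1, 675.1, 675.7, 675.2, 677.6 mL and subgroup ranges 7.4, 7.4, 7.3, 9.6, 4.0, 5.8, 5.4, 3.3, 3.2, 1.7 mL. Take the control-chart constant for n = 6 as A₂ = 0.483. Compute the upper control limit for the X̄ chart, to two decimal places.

678.60

X̄̄ = (676.7 + 674.8 + 675.0 + 677.0 + 676.2 + 676.1 + 675.1 + 675.7 + 675.2 + 677.6) / 10 = 6759.4000 / 10 = 675.9400
R̄ = (7.4 + 7.4 + 7.3 + 9.6 + 4.0 + 5.8 + 5.4 + 3.3 + 3.2 + 1.7) / 10 = 55.1000 / 10 = 5.5100
UCL = X̄̄ + A₂·R̄ = 675.9400 + 0.483 × 5.5100 = 678.6013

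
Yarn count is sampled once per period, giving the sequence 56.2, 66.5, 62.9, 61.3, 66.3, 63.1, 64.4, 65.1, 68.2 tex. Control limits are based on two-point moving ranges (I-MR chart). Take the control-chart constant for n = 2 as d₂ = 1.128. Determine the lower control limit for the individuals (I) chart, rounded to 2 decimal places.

X̄ = (56.2 + 66.5 + 62.9 + 61.3 + 66.3 + 63.1 + 64.4 + 65.1 + 68.2) / 9 = 63.7778
Moving ranges: 10.3, 3.6, 1.6, 5.0, 3.2, 1.3, 0.7, 3.1; M̄R̄ = 28.8000 / 8 = 3.6000
LCL = X̄ − 3·M̄R̄/d₂ = 63.7778 − 3 × 3.6000 / 1.128 = 54.2033

54.20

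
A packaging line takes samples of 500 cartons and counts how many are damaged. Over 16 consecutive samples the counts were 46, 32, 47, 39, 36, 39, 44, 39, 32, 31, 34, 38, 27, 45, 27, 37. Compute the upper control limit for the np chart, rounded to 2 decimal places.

54.64

p̄ = Σdᵢ / (k·n) = 593 / (16 × 500) = 0.07412
UCL = np̄ + 3·√(np̄(1−p̄)) = 37.0625 + 3 × √(37.0625×0.92588) = 37.0625 + 3 × 5.8579 = 54.6363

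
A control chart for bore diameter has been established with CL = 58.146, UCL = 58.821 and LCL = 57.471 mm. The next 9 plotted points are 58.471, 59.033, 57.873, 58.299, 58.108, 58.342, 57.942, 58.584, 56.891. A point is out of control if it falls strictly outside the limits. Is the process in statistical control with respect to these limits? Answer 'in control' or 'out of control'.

out of control

Compare each point to [57.471, 58.821]: sample 2 = 59.033 > UCL; sample 9 = 56.891 < LCL.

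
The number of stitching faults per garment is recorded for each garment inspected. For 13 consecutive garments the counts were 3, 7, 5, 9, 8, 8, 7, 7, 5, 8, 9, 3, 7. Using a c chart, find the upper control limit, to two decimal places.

c̄ = (3 + 7 + 5 + 9 + 8 + 8 + 7 + 7 + 5 + 8 + 9 + 3 + 7) / 13 = 86 / 13 = 6.6154
UCL = c̄ + 3√c̄ = 6.6154 + 3 × √6.6154 = 6.6154 + 3 × 2.5720 = 14.3315

14.33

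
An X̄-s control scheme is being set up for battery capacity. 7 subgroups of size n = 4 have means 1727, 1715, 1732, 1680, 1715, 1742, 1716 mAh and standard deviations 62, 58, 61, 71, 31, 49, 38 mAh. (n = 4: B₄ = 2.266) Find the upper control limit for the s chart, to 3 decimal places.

s̄ = (62 + 58 + 61 + 71 + 31 + 49 + 38) / 7 = 52.8571
UCL_s = B₄·s̄ = 2.266 × 52.8571 = 119.7743

119.774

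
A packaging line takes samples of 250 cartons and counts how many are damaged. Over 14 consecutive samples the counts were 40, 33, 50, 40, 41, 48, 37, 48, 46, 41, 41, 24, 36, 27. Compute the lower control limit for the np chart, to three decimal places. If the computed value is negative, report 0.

22.140

p̄ = Σdᵢ / (k·n) = 552 / (14 × 250) = 0.15771
LCL = np̄ − 3·√(np̄(1−p̄)) = 39.4286 − 3 × 5.7628 = 22.1401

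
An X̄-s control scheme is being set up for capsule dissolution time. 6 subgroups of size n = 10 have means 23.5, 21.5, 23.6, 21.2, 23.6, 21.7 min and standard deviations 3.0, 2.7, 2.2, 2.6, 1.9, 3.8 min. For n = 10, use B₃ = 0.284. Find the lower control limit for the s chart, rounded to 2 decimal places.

s̄ = (3.0 + 2.7 + 2.2 + 2.6 + 1.9 + 3.8) / 6 = 2.7000
LCL_s = B₃·s̄ = 0.284 × 2.7000 = 0.7668

0.77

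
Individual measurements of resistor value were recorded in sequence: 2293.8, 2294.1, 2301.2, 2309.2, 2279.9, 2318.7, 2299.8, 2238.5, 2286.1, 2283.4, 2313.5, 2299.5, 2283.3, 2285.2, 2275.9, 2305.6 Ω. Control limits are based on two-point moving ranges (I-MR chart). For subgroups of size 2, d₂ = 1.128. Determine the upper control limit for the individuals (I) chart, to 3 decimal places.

X̄ = (2293.8 + 2294.1 + 2301.2 + 2309.2 + 2279.9 + 2318.7 + 2299.8 + 2238.5 + 2286.1 + 2283.4 + 2313.5 + 2299.5 + 2283.3 + 2285.2 + 2275.9 + 2305.6) / 16 = 2291.7312
Moving ranges: 0.3, 7.1, 8.0, 29.3, 38.8, 18.9, 61.3, 47.6, 2.7, 30.1, 14.0, 16.2, 1.9, 9.3, 29.7; M̄R̄ = 315.2000 / 15 = 21.0133
UCL = X̄ + 3·M̄R̄/d₂ = 2291.7312 + 3 × 21.0133 / 1.128 = 2347.6178

2347.618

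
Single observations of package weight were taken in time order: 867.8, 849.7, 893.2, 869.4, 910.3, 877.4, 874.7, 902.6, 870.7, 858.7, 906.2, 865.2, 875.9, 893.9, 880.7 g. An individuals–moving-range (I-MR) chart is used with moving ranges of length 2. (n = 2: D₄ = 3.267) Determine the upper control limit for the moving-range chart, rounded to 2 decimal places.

Moving ranges: 18.1, 43.5, 23.8, 40.9, 32.9, 2.7, 27.9, 31.9, 12.0, 47.5, 41.0, 10.7, 18.0, 13.2; M̄R̄ = 364.1000 / 14 = 26.0071
UCL_MR = D₄·M̄R̄ = 3.267 × 26.0071 = 84.9653

84.97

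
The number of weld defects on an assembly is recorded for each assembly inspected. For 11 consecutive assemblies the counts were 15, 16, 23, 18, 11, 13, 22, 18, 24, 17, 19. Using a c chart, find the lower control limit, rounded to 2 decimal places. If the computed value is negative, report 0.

5.15

c̄ = (15 + 16 + 23 + 18 + 11 + 13 + 22 + 18 + 24 + 17 + 19) / 11 = 196 / 11 = 17.8182
LCL = c̄ − 3√c̄ = 17.8182 − 3 × 4.2212 = 5.1547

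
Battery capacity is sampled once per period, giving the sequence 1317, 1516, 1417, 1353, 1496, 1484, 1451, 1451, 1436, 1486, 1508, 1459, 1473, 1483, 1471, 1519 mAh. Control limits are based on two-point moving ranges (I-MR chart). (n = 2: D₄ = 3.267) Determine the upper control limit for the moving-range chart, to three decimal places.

Moving ranges: 199, 99, 64, 143, 12, 33, 0, 15, 50, 22, 49, 14, 10, 12, 48; M̄R̄ = 770.0000 / 15 = 51.3333
UCL_MR = D₄·M̄R̄ = 3.267 × 51.3333 = 167.7060

167.706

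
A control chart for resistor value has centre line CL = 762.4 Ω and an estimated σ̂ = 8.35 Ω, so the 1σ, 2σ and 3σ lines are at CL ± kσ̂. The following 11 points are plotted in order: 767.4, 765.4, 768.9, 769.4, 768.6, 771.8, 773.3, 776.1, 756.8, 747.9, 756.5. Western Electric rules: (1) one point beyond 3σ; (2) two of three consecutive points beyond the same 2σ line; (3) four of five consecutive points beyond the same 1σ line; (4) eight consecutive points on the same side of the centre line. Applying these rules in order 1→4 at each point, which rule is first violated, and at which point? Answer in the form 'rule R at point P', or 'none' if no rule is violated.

rule 4 at point 8

Zone of each point (C = within 1σ̂, B = 1σ̂–2σ̂, A = 2σ̂–3σ̂, * = beyond 3σ̂; sign = side of CL): 1:+C, 2:+C, 3:+C, 4:+C, 5:+C, 6:+B, 7:+B, 8:+B, 9:-C, 10:-B, 11:-C
Rule 4 (eight consecutive points on the same side of the centre line) is satisfied at point 8.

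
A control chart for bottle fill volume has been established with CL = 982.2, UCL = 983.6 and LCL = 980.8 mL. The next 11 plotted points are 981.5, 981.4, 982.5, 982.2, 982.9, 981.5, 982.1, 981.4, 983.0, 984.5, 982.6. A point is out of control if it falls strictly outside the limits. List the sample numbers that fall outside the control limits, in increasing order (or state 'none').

Compare each point to [980.8, 983.6]: sample 10 = 984.5 > UCL.

10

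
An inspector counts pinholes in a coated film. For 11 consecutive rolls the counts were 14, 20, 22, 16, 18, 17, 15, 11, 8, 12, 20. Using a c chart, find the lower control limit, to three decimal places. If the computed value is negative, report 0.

c̄ = (14 + 20 + 22 + 16 + 18 + 17 + 15 + 11 + 8 + 12 + 20) / 11 = 173 / 11 = 15.7273
LCL = c̄ − 3√c̄ = 15.7273 − 3 × 3.9658 = 3.8300

3.830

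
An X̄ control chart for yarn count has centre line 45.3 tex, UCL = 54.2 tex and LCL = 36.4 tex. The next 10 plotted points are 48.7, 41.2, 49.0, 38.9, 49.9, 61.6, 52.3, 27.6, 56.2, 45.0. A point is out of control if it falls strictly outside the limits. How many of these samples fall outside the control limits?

Compare each point to [36.4, 54.2]: sample 6 = 61.6 > UCL; sample 8 = 27.6 < LCL; sample 9 = 56.2 > UCL.

3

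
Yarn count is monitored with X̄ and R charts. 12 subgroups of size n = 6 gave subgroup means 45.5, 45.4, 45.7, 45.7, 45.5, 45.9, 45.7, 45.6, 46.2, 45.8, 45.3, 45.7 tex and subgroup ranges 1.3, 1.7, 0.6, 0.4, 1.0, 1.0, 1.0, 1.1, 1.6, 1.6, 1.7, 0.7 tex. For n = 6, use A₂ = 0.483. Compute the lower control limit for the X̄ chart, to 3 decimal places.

X̄̄ = (45.5 + 45.4 + 45.7 + 45.7 + 45.5 + 45.9 + 45.7 + 45.6 + 46.2 + 45.8 + 45.3 + 45.7) / 12 = 548.0000 / 12 = 45.6667
R̄ = (1.3 + 1.7 + 0.6 + 0.4 + 1.0 + 1.0 + 1.0 + 1.1 + 1.6 + 1.6 + 1.7 + 0.7) / 12 = 13.7000 / 12 = 1.1417
LCL = X̄̄ − A₂·R̄ = 45.6667 − 0.483 × 1.1417 = 45.1152

45.115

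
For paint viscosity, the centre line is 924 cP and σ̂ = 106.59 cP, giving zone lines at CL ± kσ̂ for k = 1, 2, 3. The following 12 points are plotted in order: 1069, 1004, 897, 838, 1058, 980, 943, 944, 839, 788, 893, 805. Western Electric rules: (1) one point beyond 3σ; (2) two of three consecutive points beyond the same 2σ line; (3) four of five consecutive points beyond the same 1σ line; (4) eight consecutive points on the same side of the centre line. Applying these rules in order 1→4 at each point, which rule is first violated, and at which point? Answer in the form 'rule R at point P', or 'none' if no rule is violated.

Zone of each point (C = within 1σ̂, B = 1σ̂–2σ̂, A = 2σ̂–3σ̂, * = beyond 3σ̂; sign = side of CL): 1:+B, 2:+C, 3:-C, 4:-C, 5:+B, 6:+C, 7:+C, 8:+C, 9:-C, 10:-B, 11:-C, 12:-B
No rule fires across all 12 points.

none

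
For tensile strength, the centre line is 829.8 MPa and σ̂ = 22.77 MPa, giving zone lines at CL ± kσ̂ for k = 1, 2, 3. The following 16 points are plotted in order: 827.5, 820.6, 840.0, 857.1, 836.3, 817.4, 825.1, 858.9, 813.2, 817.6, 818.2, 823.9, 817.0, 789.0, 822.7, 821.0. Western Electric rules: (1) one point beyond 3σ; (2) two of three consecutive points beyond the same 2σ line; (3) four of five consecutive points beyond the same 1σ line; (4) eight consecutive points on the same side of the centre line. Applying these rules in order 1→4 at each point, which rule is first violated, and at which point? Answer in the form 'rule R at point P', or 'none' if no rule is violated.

Zone of each point (C = within 1σ̂, B = 1σ̂–2σ̂, A = 2σ̂–3σ̂, * = beyond 3σ̂; sign = side of CL): 1:-C, 2:-C, 3:+C, 4:+B, 5:+C, 6:-C, 7:-C, 8:+B, 9:-C, 10:-C, 11:-C, 12:-C, 13:-C, 14:-B, 15:-C, 16:-C
Rule 4 (eight consecutive points on the same side of the centre line) is satisfied at point 16.

rule 4 at point 16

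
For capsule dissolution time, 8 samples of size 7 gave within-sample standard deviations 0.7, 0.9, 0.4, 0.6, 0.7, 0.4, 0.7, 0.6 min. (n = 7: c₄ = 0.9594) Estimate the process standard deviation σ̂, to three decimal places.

0.651

s̄ = (0.7 + 0.9 + 0.4 + 0.6 + 0.7 + 0.4 + 0.7 + 0.6) / 8 = 0.6250
σ̂ = s̄ / c₄ = 0.6250 / 0.9594 = 0.6514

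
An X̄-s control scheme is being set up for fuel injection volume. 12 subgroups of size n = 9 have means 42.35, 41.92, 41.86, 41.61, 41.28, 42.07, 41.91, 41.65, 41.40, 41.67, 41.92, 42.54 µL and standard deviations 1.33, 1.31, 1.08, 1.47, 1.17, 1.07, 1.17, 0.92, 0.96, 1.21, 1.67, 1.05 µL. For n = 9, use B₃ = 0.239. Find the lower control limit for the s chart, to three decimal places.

0.287

s̄ = (1.33 + 1.31 + 1.08 + 1.47 + 1.17 + 1.07 + 1.17 + 0.92 + 0.96 + 1.21 + 1.67 + 1.05) / 12 = 1.2008
LCL_s = B₃·s̄ = 0.239 × 1.2008 = 0.2870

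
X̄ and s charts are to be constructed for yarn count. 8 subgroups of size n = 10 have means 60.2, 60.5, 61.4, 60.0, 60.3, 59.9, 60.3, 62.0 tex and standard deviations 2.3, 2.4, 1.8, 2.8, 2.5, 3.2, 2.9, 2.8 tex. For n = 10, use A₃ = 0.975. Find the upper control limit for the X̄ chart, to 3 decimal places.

63.098

X̄̄ = (60.2 + 60.5 + 61.4 + 60.0 + 60.3 + 59.9 + 60.3 + 62.0) / 8 = 60.5750
s̄ = (2.3 + 2.4 + 1.8 + 2.8 + 2.5 + 3.2 + 2.9 + 2.8) / 8 = 2.5875
UCL = X̄̄ + A₃·s̄ = 60.5750 + 0.975 × 2.5875 = 63.0978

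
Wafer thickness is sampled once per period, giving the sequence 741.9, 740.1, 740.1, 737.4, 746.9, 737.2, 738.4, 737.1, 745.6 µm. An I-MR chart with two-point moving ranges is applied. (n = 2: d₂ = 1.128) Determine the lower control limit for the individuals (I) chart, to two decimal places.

728.99

X̄ = (741.9 + 740.1 + 740.1 + 737.4 + 746.9 + 737.2 + 738.4 + 737.1 + 745.6) / 9 = 740.5222
Moving ranges: 1.8, 0.0, 2.7, 9.5, 9.7, 1.2, 1.3, 8.5; M̄R̄ = 34.7000 / 8 = 4.3375
LCL = X̄ − 3·M̄R̄/d₂ = 740.5222 − 3 × 4.3375 / 1.128 = 728.9863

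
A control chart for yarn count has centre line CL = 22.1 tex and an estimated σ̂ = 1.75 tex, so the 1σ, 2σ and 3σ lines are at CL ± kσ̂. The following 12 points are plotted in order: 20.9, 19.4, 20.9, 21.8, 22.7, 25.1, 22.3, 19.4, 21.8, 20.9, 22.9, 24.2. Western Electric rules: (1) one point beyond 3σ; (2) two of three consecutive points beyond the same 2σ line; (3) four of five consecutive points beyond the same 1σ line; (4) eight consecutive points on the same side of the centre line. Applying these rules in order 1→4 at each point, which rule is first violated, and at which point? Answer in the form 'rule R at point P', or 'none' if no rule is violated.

Zone of each point (C = within 1σ̂, B = 1σ̂–2σ̂, A = 2σ̂–3σ̂, * = beyond 3σ̂; sign = side of CL): 1:-C, 2:-B, 3:-C, 4:-C, 5:+C, 6:+B, 7:+C, 8:-B, 9:-C, 10:-C, 11:+C, 12:+B
No rule fires across all 12 points.

none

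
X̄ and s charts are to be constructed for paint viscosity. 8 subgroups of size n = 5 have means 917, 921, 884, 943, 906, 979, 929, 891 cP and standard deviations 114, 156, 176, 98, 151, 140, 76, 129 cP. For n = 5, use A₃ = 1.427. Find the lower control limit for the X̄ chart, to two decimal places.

X̄̄ = (917 + 921 + 884 + 943 + 906 + 979 + 929 + 891) / 8 = 921.2500
s̄ = (114 + 156 + 176 + 98 + 151 + 140 + 76 + 129) / 8 = 130.0000
LCL = X̄̄ − A₃·s̄ = 921.2500 − 1.427 × 130.0000 = 735.7400

735.74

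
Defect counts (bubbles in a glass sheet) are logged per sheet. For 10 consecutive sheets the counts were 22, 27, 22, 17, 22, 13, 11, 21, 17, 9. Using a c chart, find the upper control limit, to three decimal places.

c̄ = (22 + 27 + 22 + 17 + 22 + 13 + 11 + 21 + 17 + 9) / 10 = 181 / 10 = 18.1000
UCL = c̄ + 3√c̄ = 18.1000 + 3 × √18.1000 = 18.1000 + 3 × 4.2544 = 30.8632

30.863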